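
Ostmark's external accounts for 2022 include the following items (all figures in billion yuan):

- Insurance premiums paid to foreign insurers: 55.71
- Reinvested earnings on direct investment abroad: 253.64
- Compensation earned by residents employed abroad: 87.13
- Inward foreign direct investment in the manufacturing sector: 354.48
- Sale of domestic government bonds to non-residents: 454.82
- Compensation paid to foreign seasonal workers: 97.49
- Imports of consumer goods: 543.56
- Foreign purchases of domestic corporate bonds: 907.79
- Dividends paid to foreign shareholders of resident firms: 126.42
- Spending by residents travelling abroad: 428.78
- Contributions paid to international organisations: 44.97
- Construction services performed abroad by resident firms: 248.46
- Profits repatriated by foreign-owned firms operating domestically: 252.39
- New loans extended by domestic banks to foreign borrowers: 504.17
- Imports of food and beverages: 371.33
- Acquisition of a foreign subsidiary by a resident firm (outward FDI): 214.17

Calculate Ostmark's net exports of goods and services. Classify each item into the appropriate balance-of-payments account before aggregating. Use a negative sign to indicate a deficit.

Goods: -543.56 - 371.33 = -914.89
Services: -428.78 - 55.71 + 248.46 = -236.03
Trade balance = -914.89 + (-236.03) = -1150.92
(Excluded from the trade balance — primary income: reinvested earnings on direct investment abroad 253.64, compensation earned by residents employed abroad 87.13, compensation paid to foreign seasonal workers 97.49, dividends paid to foreign shareholders of resident firms 126.42, profits repatriated by foreign-owned firms operating domestically 252.39; financial account: inward foreign direct investment in the manufacturing sector 354.48, sale of domestic government bonds to non-residents 454.82, foreign purchases of domestic corporate bonds 907.79, new loans extended by domestic banks to foreign borrowers 504.17, acquisition of a foreign subsidiary by a resident firm (outward FDI) 214.17; secondary income: contributions paid to international organisations 44.97.)

-1150.92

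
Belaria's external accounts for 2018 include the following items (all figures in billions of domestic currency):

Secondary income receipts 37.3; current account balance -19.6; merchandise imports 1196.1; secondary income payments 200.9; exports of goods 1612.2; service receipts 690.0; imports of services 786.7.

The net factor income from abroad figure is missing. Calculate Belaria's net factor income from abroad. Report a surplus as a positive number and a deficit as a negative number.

-175.4

Current account = goods balance + services balance + net primary income + net secondary income
Sum of the known components = 155.8
Net factor income from abroad = CA - (known components) = -19.6 - 155.8 = -175.4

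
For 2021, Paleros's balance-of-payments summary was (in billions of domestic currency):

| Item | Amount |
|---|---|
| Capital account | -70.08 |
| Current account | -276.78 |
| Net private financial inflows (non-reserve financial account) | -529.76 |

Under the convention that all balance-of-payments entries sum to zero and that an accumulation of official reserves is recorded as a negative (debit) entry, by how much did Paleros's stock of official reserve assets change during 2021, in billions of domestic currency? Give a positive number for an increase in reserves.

Official reserve transactions balance = -((-276.78) + (-70.08) + (-529.76)) = 876.62
An accumulation of reserves is recorded as a debit (negative entry), so the change in the stock of reserves is the negative of that balance.
Change in official reserves = -(876.62) = -876.62

-876.62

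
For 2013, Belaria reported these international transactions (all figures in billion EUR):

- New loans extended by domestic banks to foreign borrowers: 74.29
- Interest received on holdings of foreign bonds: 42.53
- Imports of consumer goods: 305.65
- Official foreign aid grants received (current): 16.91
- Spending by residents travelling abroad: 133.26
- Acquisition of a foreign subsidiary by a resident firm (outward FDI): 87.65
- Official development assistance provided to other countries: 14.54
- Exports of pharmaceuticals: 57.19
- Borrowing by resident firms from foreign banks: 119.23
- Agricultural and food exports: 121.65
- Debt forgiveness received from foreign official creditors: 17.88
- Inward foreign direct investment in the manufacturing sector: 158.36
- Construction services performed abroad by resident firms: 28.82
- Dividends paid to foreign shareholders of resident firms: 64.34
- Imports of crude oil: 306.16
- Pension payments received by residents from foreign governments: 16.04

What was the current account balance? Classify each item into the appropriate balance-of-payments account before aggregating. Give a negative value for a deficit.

-540.81

Goods: -305.65 - 306.16 + 57.19 + 121.65 = -432.97
Services: 28.82 - 133.26 = -104.44
Primary income: 42.53 - 64.34 = -21.81
Secondary income: -14.54 + 16.91 + 16.04 = 18.41
Current account = (-432.97) + (-104.44) + (-21.81) + 18.41 = -540.81
(Excluded from the current account — financial account: new loans extended by domestic banks to foreign borrowers 74.29, acquisition of a foreign subsidiary by a resident firm (outward FDI) 87.65, borrowing by resident firms from foreign banks 119.23, inward foreign direct investment in the manufacturing sector 158.36; capital account: debt forgiveness received from foreign official creditors 17.88.)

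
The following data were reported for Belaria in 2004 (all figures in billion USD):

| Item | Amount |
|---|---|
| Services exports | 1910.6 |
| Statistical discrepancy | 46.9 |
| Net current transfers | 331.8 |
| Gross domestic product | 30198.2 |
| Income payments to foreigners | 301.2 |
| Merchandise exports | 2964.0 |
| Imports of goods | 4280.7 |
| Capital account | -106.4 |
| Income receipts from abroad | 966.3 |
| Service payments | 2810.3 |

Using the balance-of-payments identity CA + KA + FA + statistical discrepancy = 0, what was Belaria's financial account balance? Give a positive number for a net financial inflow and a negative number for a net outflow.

Goods balance = 2964.0 - 4280.7 = -1316.7
Services balance = 1910.6 - 2810.3 = -899.7
Trade balance (goods + services) = -1316.7 + (-899.7) = -2216.4
Net primary income = 966.3 - 301.2 = 665.1
Net secondary income = 331.8
Current account = -2216.4 + 665.1 + 331.8 = -1219.5
Financial account = -(-1219.5 + (-106.4) + 46.9) = 1279.0

1279.0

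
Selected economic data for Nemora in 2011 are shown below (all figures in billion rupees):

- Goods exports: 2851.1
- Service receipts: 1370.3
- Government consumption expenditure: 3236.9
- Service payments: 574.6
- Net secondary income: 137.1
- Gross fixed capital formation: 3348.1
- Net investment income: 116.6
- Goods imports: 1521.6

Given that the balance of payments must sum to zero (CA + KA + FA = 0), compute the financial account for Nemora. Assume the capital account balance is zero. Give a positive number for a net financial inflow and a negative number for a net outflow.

-2378.9

Goods balance = 2851.1 - 1521.6 = 1329.5
Services balance = 1370.3 - 574.6 = 795.7
Trade balance (goods + services) = 1329.5 + 795.7 = 2125.2
Net primary income = 116.6
Net secondary income = 137.1
Current account = 2125.2 + 116.6 + 137.1 = 2378.9
Financial account = -(2378.9) = -2378.9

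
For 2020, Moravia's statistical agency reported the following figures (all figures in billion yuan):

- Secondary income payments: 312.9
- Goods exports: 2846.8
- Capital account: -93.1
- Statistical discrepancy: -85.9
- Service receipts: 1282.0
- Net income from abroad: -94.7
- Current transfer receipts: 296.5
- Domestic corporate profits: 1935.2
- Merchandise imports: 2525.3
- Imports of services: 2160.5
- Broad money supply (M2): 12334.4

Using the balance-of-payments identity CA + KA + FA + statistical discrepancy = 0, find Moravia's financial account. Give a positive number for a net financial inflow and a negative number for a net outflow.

847.1

Goods balance = 2846.8 - 2525.3 = 321.5
Services balance = 1282.0 - 2160.5 = -878.5
Trade balance (goods + services) = 321.5 + (-878.5) = -557.0
Net primary income = -94.7
Net secondary income = 296.5 - 312.9 = -16.4
Current account = -557.0 + (-94.7) + (-16.4) = -668.1
Financial account = -(-668.1 + (-93.1) + (-85.9)) = 847.1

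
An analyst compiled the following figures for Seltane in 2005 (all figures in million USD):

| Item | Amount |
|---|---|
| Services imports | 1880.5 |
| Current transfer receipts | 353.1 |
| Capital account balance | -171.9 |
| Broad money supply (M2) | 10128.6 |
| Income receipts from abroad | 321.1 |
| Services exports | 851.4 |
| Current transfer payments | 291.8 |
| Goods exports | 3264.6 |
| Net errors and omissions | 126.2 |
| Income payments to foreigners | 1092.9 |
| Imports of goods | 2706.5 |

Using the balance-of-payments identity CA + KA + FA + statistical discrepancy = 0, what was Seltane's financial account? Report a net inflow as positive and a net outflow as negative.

Goods balance = 3264.6 - 2706.5 = 558.1
Services balance = 851.4 - 1880.5 = -1029.1
Trade balance (goods + services) = 558.1 + (-1029.1) = -471.0
Net primary income = 321.1 - 1092.9 = -771.8
Net secondary income = 353.1 - 291.8 = 61.3
Current account = -471.0 + (-771.8) + 61.3 = -1181.5
Financial account = -(-1181.5 + (-171.9) + 126.2) = 1227.2

1227.2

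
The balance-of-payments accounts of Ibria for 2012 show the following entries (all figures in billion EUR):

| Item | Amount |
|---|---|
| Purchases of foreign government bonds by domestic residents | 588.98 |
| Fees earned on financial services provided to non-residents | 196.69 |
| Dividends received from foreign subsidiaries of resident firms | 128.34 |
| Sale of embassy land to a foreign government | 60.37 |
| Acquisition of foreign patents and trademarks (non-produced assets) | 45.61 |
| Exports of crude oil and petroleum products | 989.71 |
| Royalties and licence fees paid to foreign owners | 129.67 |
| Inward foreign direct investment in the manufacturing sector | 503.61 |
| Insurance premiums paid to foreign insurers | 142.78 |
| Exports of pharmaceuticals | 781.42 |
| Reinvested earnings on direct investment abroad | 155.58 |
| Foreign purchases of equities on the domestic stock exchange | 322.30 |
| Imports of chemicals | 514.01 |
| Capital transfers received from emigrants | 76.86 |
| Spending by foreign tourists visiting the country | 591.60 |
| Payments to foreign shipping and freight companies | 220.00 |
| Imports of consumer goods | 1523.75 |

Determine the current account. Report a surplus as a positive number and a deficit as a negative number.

313.13

Goods: 781.42 - 1523.75 - 514.01 + 989.71 = -266.63
Services: -142.78 + 591.60 - 129.67 - 220.00 + 196.69 = 295.84
Primary income: 155.58 + 128.34 = 283.92
Current account = (-266.63) + 295.84 + 283.92 = 313.13
(Excluded from the current account — financial account: purchases of foreign government bonds by domestic residents 588.98, inward foreign direct investment in the manufacturing sector 503.61, foreign purchases of equities on the domestic stock exchange 322.30; capital account: sale of embassy land to a foreign government 60.37, acquisition of foreign patents and trademarks (non-produced assets) 45.61, capital transfers received from emigrants 76.86.)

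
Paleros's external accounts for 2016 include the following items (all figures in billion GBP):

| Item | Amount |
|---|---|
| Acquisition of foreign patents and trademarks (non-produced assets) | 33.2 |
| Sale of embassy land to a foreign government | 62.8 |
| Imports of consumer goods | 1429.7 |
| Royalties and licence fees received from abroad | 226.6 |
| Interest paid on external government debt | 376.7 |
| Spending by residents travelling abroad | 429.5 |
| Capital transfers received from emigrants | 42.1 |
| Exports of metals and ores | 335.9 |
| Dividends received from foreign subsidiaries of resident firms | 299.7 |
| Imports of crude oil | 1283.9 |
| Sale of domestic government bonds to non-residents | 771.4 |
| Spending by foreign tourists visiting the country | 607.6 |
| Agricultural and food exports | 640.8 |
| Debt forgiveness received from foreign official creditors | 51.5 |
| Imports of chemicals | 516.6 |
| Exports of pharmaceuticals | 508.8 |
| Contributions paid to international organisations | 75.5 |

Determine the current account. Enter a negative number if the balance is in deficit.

Goods: 335.9 + 508.8 - 1283.9 - 1429.7 - 516.6 + 640.8 = -1744.7
Services: 607.6 + 226.6 - 429.5 = 404.7
Primary income: -376.7 + 299.7 = -77.0
Secondary income: -75.5
Current account = (-1744.7) + 404.7 + (-77.0) + (-75.5) = -1492.5
(Excluded from the current account — capital account: acquisition of foreign patents and trademarks (non-produced assets) 33.2, sale of embassy land to a foreign government 62.8, capital transfers received from emigrants 42.1, debt forgiveness received from foreign official creditors 51.5; financial account: sale of domestic government bonds to non-residents 771.4.)

-1492.5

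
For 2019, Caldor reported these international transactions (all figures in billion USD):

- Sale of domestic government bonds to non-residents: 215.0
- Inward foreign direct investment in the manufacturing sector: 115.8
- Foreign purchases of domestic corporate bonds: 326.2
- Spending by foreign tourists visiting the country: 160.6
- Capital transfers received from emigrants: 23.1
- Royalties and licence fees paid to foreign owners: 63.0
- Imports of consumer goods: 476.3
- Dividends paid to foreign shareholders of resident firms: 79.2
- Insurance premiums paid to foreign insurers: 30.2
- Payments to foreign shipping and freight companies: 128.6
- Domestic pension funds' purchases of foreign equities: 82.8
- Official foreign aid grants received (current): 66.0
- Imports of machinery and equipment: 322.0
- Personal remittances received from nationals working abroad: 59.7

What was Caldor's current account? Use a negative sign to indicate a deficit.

-813.0

Goods: -476.3 - 322.0 = -798.3
Services: 160.6 - 128.6 - 30.2 - 63.0 = -61.2
Primary income: -79.2
Secondary income: 66.0 + 59.7 = 125.7
Current account = (-798.3) + (-61.2) + (-79.2) + 125.7 = -813.0
(Excluded from the current account — financial account: sale of domestic government bonds to non-residents 215.0, inward foreign direct investment in the manufacturing sector 115.8, foreign purchases of domestic corporate bonds 326.2, domestic pension funds' purchases of foreign equities 82.8; capital account: capital transfers received from emigrants 23.1.)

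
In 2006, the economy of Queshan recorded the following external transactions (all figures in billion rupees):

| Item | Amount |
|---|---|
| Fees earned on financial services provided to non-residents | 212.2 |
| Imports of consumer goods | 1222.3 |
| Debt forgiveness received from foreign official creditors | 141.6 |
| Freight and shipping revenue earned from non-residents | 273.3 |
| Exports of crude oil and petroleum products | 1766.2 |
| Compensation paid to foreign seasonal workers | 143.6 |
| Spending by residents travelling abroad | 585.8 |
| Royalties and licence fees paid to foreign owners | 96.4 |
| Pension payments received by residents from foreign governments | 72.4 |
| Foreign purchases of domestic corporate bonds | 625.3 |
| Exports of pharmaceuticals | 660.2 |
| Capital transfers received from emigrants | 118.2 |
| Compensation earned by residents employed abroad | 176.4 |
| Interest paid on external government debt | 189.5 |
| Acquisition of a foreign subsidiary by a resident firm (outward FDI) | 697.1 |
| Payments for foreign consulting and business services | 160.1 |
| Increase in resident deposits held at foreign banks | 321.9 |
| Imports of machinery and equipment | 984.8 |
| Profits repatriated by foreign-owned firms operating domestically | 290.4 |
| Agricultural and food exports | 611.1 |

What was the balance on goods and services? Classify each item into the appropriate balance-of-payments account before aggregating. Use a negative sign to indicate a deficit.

Goods: 611.1 + 1766.2 + 660.2 - 1222.3 - 984.8 = 830.4
Services: -585.8 + 273.3 + 212.2 - 160.1 - 96.4 = -356.8
Trade balance = 830.4 + (-356.8) = 473.6
(Excluded from the trade balance — capital account: debt forgiveness received from foreign official creditors 141.6, capital transfers received from emigrants 118.2; primary income: compensation paid to foreign seasonal workers 143.6, compensation earned by residents employed abroad 176.4, interest paid on external government debt 189.5, profits repatriated by foreign-owned firms operating domestically 290.4; secondary income: pension payments received by residents from foreign governments 72.4; financial account: foreign purchases of domestic corporate bonds 625.3, acquisition of a foreign subsidiary by a resident firm (outward FDI) 697.1, increase in resident deposits held at foreign banks 321.9.)

473.6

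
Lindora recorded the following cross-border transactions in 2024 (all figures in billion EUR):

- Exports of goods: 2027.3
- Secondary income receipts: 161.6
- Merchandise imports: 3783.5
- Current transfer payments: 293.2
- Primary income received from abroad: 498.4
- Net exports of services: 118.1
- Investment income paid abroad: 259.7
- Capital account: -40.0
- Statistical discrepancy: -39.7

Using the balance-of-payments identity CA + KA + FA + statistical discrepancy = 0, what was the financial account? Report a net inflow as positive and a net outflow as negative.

Goods balance = 2027.3 - 3783.5 = -1756.2
Services balance = 118.1
Trade balance (goods + services) = -1756.2 + 118.1 = -1638.1
Net primary income = 498.4 - 259.7 = 238.7
Net secondary income = 161.6 - 293.2 = -131.6
Current account = -1638.1 + 238.7 + (-131.6) = -1531.0
Financial account = -(-1531.0 + (-40.0) + (-39.7)) = 1610.7

1610.7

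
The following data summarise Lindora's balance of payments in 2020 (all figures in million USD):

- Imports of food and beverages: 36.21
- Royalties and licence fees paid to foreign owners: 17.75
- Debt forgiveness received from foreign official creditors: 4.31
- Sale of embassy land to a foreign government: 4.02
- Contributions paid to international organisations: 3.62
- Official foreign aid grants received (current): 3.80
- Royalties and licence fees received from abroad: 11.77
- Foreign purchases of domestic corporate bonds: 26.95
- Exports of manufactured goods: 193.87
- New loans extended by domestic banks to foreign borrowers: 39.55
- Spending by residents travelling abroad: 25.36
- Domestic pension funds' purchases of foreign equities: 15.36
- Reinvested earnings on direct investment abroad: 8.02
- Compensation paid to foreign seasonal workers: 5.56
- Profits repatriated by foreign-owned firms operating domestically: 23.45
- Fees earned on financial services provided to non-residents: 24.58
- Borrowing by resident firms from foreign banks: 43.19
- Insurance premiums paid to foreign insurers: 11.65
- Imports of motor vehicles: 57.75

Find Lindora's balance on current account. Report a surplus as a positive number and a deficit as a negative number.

Goods: 193.87 - 57.75 - 36.21 = 99.91
Services: -17.75 + 11.77 - 11.65 - 25.36 + 24.58 = -18.41
Primary income: 8.02 - 5.56 - 23.45 = -20.99
Secondary income: 3.80 - 3.62 = 0.18
Current account = 99.91 + (-18.41) + (-20.99) + 0.18 = 60.69
(Excluded from the current account — capital account: debt forgiveness received from foreign official creditors 4.31, sale of embassy land to a foreign government 4.02; financial account: foreign purchases of domestic corporate bonds 26.95, new loans extended by domestic banks to foreign borrowers 39.55, domestic pension funds' purchases of foreign equities 15.36, borrowing by resident firms from foreign banks 43.19.)

60.69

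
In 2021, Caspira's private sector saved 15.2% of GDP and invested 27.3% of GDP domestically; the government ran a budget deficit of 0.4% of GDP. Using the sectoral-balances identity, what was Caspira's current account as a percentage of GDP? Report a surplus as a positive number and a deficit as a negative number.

By the sectoral-balances identity, CA = (S_private - I) + (T - G).
Private balance = 15.2 - 27.3 = -12.1
Government balance (T - G) = -0.4
CA = -12.1 + (-0.4) = -12.5

-12.5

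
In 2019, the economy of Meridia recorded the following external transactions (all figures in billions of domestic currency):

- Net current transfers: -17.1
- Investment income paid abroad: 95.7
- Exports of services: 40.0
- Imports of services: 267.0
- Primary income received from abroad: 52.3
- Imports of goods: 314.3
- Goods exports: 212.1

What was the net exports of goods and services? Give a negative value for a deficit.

Goods balance = 212.1 - 314.3 = -102.2
Services balance = 40.0 - 267.0 = -227.0
Trade balance (goods + services) = -102.2 + (-227.0) = -329.2

-329.2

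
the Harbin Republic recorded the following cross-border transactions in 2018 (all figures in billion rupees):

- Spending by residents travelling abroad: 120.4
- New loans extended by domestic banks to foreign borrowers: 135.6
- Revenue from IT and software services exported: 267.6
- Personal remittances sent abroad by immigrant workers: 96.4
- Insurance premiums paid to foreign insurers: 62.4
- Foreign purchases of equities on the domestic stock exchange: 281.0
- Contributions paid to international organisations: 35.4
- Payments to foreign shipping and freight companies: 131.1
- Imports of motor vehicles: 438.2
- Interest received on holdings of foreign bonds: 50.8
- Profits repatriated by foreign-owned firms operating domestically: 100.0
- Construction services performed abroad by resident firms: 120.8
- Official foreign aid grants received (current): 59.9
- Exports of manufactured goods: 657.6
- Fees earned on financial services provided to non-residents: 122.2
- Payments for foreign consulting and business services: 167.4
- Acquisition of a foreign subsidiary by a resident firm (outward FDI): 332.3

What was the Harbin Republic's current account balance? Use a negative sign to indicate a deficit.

Goods: -438.2 + 657.6 = 219.4
Services: -120.4 + 120.8 - 62.4 + 122.2 + 267.6 - 167.4 - 131.1 = 29.3
Primary income: -100.0 + 50.8 = -49.2
Secondary income: -35.4 + 59.9 - 96.4 = -71.9
Current account = 219.4 + 29.3 + (-49.2) + (-71.9) = 127.6
(Excluded from the current account — financial account: new loans extended by domestic banks to foreign borrowers 135.6, foreign purchases of equities on the domestic stock exchange 281.0, acquisition of a foreign subsidiary by a resident firm (outward FDI) 332.3.)

127.6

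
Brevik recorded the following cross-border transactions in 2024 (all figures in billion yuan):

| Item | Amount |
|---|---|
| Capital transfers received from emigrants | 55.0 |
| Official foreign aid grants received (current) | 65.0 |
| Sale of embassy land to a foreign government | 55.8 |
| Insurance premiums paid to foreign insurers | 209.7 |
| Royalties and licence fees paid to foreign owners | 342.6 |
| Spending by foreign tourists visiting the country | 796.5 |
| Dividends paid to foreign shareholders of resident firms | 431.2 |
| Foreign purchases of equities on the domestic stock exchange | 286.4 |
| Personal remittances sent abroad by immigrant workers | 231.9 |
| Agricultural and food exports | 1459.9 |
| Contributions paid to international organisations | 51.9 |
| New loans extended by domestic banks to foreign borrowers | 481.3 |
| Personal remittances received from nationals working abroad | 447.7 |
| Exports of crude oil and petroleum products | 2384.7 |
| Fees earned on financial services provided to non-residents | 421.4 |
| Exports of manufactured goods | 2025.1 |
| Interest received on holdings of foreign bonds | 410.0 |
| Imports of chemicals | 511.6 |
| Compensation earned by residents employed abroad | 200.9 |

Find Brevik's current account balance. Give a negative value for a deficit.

6432.3

Goods: -511.6 + 1459.9 + 2384.7 + 2025.1 = 5358.1
Services: -342.6 - 209.7 + 421.4 + 796.5 = 665.6
Primary income: 410.0 + 200.9 - 431.2 = 179.7
Secondary income: 447.7 + 65.0 - 231.9 - 51.9 = 228.9
Current account = 5358.1 + 665.6 + 179.7 + 228.9 = 6432.3
(Excluded from the current account — capital account: capital transfers received from emigrants 55.0, sale of embassy land to a foreign government 55.8; financial account: foreign purchases of equities on the domestic stock exchange 286.4, new loans extended by domestic banks to foreign borrowers 481.3.)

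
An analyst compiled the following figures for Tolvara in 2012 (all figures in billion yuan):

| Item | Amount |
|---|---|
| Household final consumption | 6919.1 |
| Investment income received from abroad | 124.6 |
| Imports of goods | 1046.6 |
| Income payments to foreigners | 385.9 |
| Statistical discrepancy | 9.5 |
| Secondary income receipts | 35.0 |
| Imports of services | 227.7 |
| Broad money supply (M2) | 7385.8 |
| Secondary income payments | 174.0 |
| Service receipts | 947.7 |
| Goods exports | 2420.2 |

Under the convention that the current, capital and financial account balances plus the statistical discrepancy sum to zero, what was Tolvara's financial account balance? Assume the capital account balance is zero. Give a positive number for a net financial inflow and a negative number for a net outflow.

-1702.8

Goods balance = 2420.2 - 1046.6 = 1373.6
Services balance = 947.7 - 227.7 = 720.0
Trade balance (goods + services) = 1373.6 + 720.0 = 2093.6
Net primary income = 124.6 - 385.9 = -261.3
Net secondary income = 35.0 - 174.0 = -139.0
Current account = 2093.6 + (-261.3) + (-139.0) = 1693.3
Financial account = -(1693.3 + 9.5) = -1702.8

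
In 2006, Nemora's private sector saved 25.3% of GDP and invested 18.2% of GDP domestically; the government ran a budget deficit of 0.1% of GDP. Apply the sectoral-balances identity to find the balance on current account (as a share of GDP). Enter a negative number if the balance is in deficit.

By the sectoral-balances identity, CA = (S_private - I) + (T - G).
Private balance = 25.3 - 18.2 = 7.1
Government balance (T - G) = -0.1
CA = 7.1 + (-0.1) = 7.0

7.0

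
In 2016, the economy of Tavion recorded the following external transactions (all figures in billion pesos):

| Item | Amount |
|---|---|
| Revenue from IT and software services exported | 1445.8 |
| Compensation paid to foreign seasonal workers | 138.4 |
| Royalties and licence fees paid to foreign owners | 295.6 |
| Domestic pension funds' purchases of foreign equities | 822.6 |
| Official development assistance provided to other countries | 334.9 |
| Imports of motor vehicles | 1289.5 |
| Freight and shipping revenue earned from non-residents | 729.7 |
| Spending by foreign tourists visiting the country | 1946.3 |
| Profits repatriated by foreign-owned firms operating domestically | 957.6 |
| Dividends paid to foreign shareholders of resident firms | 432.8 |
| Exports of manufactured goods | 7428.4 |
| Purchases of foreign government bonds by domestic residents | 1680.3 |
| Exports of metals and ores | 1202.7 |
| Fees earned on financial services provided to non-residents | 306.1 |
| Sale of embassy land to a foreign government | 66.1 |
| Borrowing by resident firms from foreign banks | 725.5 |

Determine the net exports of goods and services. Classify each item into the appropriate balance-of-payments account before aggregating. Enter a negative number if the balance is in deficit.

Goods: 7428.4 - 1289.5 + 1202.7 = 7341.6
Services: 729.7 + 306.1 - 295.6 + 1445.8 + 1946.3 = 4132.3
Trade balance = 7341.6 + 4132.3 = 11473.9
(Excluded from the trade balance — primary income: compensation paid to foreign seasonal workers 138.4, profits repatriated by foreign-owned firms operating domestically 957.6, dividends paid to foreign shareholders of resident firms 432.8; financial account: domestic pension funds' purchases of foreign equities 822.6, purchases of foreign government bonds by domestic residents 1680.3, borrowing by resident firms from foreign banks 725.5; secondary income: official development assistance provided to other countries 334.9; capital account: sale of embassy land to a foreign government 66.1.)

11473.9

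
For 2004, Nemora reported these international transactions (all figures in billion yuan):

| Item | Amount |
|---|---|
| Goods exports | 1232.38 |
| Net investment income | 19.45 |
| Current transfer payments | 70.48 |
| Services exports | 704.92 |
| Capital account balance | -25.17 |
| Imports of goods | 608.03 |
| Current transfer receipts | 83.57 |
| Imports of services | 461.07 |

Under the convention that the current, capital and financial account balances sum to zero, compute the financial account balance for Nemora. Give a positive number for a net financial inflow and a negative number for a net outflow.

Goods balance = 1232.38 - 608.03 = 624.35
Services balance = 704.92 - 461.07 = 243.85
Trade balance (goods + services) = 624.35 + 243.85 = 868.20
Net primary income = 19.45
Net secondary income = 83.57 - 70.48 = 13.09
Current account = 868.20 + 19.45 + 13.09 = 900.74
Financial account = -(900.74 + (-25.17)) = -875.57

-875.57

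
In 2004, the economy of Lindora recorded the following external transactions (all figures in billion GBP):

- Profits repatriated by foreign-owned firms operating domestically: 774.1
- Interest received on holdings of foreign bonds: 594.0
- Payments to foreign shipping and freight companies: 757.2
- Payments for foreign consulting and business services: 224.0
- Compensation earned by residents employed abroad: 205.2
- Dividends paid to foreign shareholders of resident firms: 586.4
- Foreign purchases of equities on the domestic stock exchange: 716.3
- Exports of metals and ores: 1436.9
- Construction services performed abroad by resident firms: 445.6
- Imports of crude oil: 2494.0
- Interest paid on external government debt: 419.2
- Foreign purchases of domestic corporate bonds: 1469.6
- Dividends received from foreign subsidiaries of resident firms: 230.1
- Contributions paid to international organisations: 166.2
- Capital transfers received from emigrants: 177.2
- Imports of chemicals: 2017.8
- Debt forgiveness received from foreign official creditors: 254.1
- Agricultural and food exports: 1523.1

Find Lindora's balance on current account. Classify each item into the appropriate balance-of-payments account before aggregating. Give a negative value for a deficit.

-3004.0

Goods: 1436.9 + 1523.1 - 2017.8 - 2494.0 = -1551.8
Services: 445.6 - 224.0 - 757.2 = -535.6
Primary income: -419.2 - 586.4 - 774.1 + 594.0 + 230.1 + 205.2 = -750.4
Secondary income: -166.2
Current account = (-1551.8) + (-535.6) + (-750.4) + (-166.2) = -3004.0
(Excluded from the current account — financial account: foreign purchases of equities on the domestic stock exchange 716.3, foreign purchases of domestic corporate bonds 1469.6; capital account: capital transfers received from emigrants 177.2, debt forgiveness received from foreign official creditors 254.1.)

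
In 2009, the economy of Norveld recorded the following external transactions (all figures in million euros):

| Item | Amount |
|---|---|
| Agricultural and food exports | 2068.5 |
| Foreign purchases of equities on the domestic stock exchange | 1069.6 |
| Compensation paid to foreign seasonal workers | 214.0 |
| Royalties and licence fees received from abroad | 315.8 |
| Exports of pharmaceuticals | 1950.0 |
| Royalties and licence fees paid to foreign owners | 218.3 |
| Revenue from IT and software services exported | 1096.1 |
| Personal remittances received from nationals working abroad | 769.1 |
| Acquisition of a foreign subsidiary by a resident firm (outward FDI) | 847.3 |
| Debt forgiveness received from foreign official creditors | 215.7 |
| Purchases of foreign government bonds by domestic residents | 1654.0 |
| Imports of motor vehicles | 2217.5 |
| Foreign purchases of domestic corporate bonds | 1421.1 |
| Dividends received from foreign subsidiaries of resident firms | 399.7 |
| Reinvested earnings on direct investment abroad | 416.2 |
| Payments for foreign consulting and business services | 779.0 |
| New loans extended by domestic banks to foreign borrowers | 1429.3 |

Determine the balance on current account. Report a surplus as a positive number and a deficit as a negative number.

Goods: 1950.0 + 2068.5 - 2217.5 = 1801.0
Services: -218.3 - 779.0 + 315.8 + 1096.1 = 414.6
Primary income: -214.0 + 399.7 + 416.2 = 601.9
Secondary income: 769.1
Current account = 1801.0 + 414.6 + 601.9 + 769.1 = 3586.6
(Excluded from the current account — financial account: foreign purchases of equities on the domestic stock exchange 1069.6, acquisition of a foreign subsidiary by a resident firm (outward FDI) 847.3, purchases of foreign government bonds by domestic residents 1654.0, foreign purchases of domestic corporate bonds 1421.1, new loans extended by domestic banks to foreign borrowers 1429.3; capital account: debt forgiveness received from foreign official creditors 215.7.)

3586.6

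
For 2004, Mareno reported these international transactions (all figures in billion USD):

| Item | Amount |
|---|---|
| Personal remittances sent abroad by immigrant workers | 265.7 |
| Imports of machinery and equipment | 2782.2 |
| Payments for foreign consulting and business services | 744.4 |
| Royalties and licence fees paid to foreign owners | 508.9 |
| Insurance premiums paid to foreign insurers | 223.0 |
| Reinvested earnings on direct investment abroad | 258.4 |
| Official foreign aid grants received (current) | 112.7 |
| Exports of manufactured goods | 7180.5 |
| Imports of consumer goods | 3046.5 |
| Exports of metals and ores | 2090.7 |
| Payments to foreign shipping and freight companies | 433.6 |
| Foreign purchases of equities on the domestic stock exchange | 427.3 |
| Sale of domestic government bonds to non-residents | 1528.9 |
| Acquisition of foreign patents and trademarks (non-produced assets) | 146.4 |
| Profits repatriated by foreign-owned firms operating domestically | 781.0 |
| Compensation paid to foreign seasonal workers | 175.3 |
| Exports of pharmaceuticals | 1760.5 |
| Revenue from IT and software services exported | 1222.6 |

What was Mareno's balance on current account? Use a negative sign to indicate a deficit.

3664.8

Goods: 7180.5 - 2782.2 - 3046.5 + 1760.5 + 2090.7 = 5203.0
Services: -433.6 - 223.0 - 508.9 + 1222.6 - 744.4 = -687.3
Primary income: 258.4 - 175.3 - 781.0 = -697.9
Secondary income: -265.7 + 112.7 = -153.0
Current account = 5203.0 + (-687.3) + (-697.9) + (-153.0) = 3664.8
(Excluded from the current account — financial account: foreign purchases of equities on the domestic stock exchange 427.3, sale of domestic government bonds to non-residents 1528.9; capital account: acquisition of foreign patents and trademarks (non-produced assets) 146.4.)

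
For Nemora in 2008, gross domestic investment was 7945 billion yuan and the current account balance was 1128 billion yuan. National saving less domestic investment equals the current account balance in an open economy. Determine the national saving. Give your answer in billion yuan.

9073

S - I = CA (net lending to the rest of the world).
S = I + CA = 7945 + 1128 = 9073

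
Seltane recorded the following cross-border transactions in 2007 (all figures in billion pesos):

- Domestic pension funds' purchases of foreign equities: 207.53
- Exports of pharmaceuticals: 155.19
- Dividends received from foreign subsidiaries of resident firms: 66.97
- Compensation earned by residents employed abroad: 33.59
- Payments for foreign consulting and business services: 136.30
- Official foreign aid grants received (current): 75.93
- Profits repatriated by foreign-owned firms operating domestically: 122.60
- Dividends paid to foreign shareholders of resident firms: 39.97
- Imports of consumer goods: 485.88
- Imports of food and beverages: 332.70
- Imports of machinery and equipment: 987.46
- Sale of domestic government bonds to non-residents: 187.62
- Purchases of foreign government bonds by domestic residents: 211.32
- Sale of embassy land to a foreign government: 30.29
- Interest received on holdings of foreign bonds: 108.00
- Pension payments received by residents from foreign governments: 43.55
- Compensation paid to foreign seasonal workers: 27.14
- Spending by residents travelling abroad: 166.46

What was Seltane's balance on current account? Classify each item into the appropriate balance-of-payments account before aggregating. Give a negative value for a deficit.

-1815.28

Goods: -332.70 - 987.46 - 485.88 + 155.19 = -1650.85
Services: -166.46 - 136.30 = -302.76
Primary income: 66.97 + 33.59 - 122.60 - 39.97 + 108.00 - 27.14 = 18.85
Secondary income: 43.55 + 75.93 = 119.48
Current account = (-1650.85) + (-302.76) + 18.85 + 119.48 = -1815.28
(Excluded from the current account — financial account: domestic pension funds' purchases of foreign equities 207.53, sale of domestic government bonds to non-residents 187.62, purchases of foreign government bonds by domestic residents 211.32; capital account: sale of embassy land to a foreign government 30.29.)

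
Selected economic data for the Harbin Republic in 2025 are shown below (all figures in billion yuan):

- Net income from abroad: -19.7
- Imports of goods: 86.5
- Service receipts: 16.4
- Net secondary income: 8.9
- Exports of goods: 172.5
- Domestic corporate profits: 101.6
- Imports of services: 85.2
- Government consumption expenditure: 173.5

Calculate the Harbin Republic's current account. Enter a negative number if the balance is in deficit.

6.4

Goods balance = 172.5 - 86.5 = 86.0
Services balance = 16.4 - 85.2 = -68.8
Trade balance (goods + services) = 86.0 + (-68.8) = 17.2
Net primary income = -19.7
Net secondary income = 8.9
Current account = 17.2 + (-19.7) + 8.9 = 6.4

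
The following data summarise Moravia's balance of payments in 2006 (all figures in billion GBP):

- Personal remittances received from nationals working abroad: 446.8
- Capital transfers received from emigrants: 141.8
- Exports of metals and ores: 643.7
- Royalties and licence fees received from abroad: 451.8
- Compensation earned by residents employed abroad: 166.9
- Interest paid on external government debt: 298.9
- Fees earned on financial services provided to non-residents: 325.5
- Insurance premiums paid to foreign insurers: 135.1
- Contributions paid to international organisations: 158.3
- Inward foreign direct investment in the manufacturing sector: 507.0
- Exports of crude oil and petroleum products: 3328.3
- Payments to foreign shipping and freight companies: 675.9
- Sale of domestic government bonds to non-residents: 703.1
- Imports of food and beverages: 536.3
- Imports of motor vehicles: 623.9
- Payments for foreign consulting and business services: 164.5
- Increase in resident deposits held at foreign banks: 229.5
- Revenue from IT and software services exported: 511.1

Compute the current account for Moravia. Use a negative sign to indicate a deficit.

3281.2

Goods: -536.3 + 3328.3 + 643.7 - 623.9 = 2811.8
Services: -675.9 + 511.1 + 325.5 - 135.1 - 164.5 + 451.8 = 312.9
Primary income: 166.9 - 298.9 = -132.0
Secondary income: -158.3 + 446.8 = 288.5
Current account = 2811.8 + 312.9 + (-132.0) + 288.5 = 3281.2
(Excluded from the current account — capital account: capital transfers received from emigrants 141.8; financial account: inward foreign direct investment in the manufacturing sector 507.0, sale of domestic government bonds to non-residents 703.1, increase in resident deposits held at foreign banks 229.5.)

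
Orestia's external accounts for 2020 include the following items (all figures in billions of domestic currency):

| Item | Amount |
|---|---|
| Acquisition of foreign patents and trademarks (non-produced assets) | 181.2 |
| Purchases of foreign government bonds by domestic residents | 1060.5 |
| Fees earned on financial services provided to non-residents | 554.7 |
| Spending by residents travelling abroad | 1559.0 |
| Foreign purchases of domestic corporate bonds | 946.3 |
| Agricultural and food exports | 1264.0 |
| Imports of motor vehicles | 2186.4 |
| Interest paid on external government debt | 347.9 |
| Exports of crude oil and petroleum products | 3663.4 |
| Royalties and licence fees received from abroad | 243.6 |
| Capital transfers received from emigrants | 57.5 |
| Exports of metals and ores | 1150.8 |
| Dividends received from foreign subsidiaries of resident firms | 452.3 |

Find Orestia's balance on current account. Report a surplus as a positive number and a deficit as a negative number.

3235.5

Goods: 1264.0 - 2186.4 + 1150.8 + 3663.4 = 3891.8
Services: 554.7 - 1559.0 + 243.6 = -760.7
Primary income: 452.3 - 347.9 = 104.4
Current account = 3891.8 + (-760.7) + 104.4 = 3235.5
(Excluded from the current account — capital account: acquisition of foreign patents and trademarks (non-produced assets) 181.2, capital transfers received from emigrants 57.5; financial account: purchases of foreign government bonds by domestic residents 1060.5, foreign purchases of domestic corporate bonds 946.3.)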